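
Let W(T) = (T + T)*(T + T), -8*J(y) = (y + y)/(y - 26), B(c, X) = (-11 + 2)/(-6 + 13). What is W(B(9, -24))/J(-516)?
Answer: -58536/2107 ≈ -27.782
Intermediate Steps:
B(c, X) = -9/7
J(y) = -y/(4*(-26 + y)) (J(y) = -(y + y)/(8*(y - 26)) = -2*y/(8*(-26 + y)) = -y/(4*(-26 + y)))
W(T) = 4*T**2 (W(T) = (2*T)*(2*T) = 4*T**2)
W(B(9, -24))/J(-516) = (4*(-9/7)**2)/((-1*(-516)/(-104 + 4*(-516)))) = (4*(81/49))/((-1*(-516)/(-104 - 2064))) = 324/(49*((-1*(-516)/(-2168)))) = 324/(49*((-1*(-516)*(-1/2168)))) = 324/(49*(-129/542)) = (324/49)*(-542/129) = -58536/2107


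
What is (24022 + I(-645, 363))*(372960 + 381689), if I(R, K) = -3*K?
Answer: 17306365517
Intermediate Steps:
(24022 + I(-645, 363))*(372960 + 381689) = (24022 - 3*363)*(372960 + 381689) = (24022 - 1089)*754649 = 22933*754649 = 17306365517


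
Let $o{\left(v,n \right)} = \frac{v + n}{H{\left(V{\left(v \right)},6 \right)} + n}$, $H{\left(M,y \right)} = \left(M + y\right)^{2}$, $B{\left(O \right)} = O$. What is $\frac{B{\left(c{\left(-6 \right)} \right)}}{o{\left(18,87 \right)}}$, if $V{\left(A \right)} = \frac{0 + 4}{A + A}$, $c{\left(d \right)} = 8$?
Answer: $\frac{80576}{8505} \approx 9.474$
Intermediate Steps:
$V{\left(A \right)} = \frac{2}{A}$ ($V{\left(A \right)} = \frac{4}{2 A} = 4 \frac{1}{2 A} = \frac{2}{A}$)
$o{\left(v,n \right)} = \frac{n + v}{n + \left(6 + \frac{2}{v}\right)^{2}}$ ($o{\left(v,n \right)} = \frac{v + n}{\left(\frac{2}{v} + 6\right)^{2} + n} = \frac{n + v}{\left(6 + \frac{2}{v}\right)^{2} + n} = \frac{n + v}{n + \left(6 + \frac{2}{v}\right)^{2}}$)
$\frac{B{\left(c{\left(-6 \right)} \right)}}{o{\left(18,87 \right)}} = \frac{8}{\frac{1}{87 + \left(6 + \frac{2}{18}\right)^{2}} \left(87 + 18\right)} = \frac{8}{\frac{1}{87 + \left(6 + 2 \cdot \frac{1}{18}\right)^{2}} \cdot 105} = \frac{8}{\frac{1}{87 + \left(6 + \frac{1}{9}\right)^{2}} \cdot 105} = \frac{8}{\frac{1}{87 + \left(\frac{55}{9}\right)^{2}} \cdot 105} = \frac{8}{\frac{1}{87 + \frac{3025}{81}} \cdot 105} = \frac{8}{\frac{1}{\frac{10072}{81}} \cdot 105} = \frac{8}{\frac{81}{10072} \cdot 105} = \frac{8}{\frac{8505}{10072}} = 8 \cdot \frac{10072}{8505} = \frac{80576}{8505}$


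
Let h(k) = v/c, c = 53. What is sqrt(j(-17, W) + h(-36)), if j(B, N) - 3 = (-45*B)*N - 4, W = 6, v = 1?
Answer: sqrt(12890554)/53 ≈ 67.742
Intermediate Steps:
j(B, N) = -1 - 45*B*N (j(B, N) = 3 + ((-45*B)*N - 4) = 3 + (-45*B*N - 4) = 3 + (-4 - 45*B*N) = -1 - 45*B*N)
h(k) = 1/53
sqrt(j(-17, W) + h(-36)) = sqrt((-1 - 45*(-17)*6) + 1/53) = sqrt((-1 + 4590) + 1/53) = sqrt(4589 + 1/53) = sqrt(243218/53) = sqrt(12890554)/53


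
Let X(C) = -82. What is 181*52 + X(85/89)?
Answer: 9330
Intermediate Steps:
181*52 + X(85/89) = 181*52 - 82 = 9412 - 82 = 9330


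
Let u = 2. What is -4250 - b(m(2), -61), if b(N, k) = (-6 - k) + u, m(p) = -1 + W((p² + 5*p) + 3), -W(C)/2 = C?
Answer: -4307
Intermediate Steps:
W(C) = -2*C
m(p) = -7 - 10*p - 2*p² (m(p) = -1 - 2*((p² + 5*p) + 3) = -1 - 2*(3 + p² + 5*p) = -1 + (-6 - 10*p - 2*p²) = -7 - 10*p - 2*p²)
b(N, k) = -4 - k (b(N, k) = (-6 - k) + 2 = -4 - k)
-4250 - b(m(2), -61) = -4250 - (-4 - 1*(-61)) = -4250 - (-4 + 61) = -4250 - 1*57 = -4250 - 57 = -4307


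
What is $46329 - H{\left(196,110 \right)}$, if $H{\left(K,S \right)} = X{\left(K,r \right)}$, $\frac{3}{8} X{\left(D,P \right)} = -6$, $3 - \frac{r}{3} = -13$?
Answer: $46345$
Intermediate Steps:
$r = 48$ ($r = 9 - -39 = 9 + 39 = 48$)
$X{\left(D,P \right)} = -16$ ($X{\left(D,P \right)} = \frac{8}{3} \left(-6\right) = -16$)
$H{\left(K,S \right)} = -16$
$46329 - H{\left(196,110 \right)} = 46329 - -16 = 46329 + 16 = 46345$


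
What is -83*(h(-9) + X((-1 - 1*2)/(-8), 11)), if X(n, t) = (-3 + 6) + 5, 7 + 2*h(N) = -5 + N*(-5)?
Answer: -4067/2 ≈ -2033.5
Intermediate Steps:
h(N) = -6 - 5*N/2 (h(N) = -7/2 + (-5 + N*(-5))/2 = -7/2 + (-5 - 5*N)/2 = -7/2 + (-5/2 - 5*N/2) = -6 - 5*N/2)
X(n, t) = 8 (X(n, t) = 3 + 5 = 8)
-83*(h(-9) + X((-1 - 1*2)/(-8), 11)) = -83*((-6 - 5/2*(-9)) + 8) = -83*((-6 + 45/2) + 8) = -83*(33/2 + 8) = -83*49/2 = -4067/2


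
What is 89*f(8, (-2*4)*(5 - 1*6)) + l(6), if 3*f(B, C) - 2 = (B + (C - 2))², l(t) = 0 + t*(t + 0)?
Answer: 5910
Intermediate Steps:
l(t) = t² (l(t) = 0 + t*t = 0 + t² = t²)
f(B, C) = ⅔ + (-2 + B + C)²/3 (f(B, C) = ⅔ + (B + (C - 2))²/3 = ⅔ + (B + (-2 + C))²/3 = ⅔ + (-2 + B + C)²/3)
89*f(8, (-2*4)*(5 - 1*6)) + l(6) = 89*(⅔ + (-2 + 8 + (-2*4)*(5 - 1*6))²/3) + 6² = 89*(⅔ + (-2 + 8 - 8*(5 - 6))²/3) + 36 = 89*(⅔ + (-2 + 8 - 8*(-1))²/3) + 36 = 89*(⅔ + (-2 + 8 + 8)²/3) + 36 = 89*(⅔ + (⅓)*14²) + 36 = 89*(⅔ + (⅓)*196) + 36 = 89*(⅔ + 196/3) + 36 = 89*66 + 36 = 5874 + 36 = 5910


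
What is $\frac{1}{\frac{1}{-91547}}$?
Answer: $-91547$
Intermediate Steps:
$\frac{1}{\frac{1}{-91547}} = \frac{1}{- \frac{1}{91547}} = -91547$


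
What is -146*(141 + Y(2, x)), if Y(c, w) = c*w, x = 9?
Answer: -23214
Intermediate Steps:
-146*(141 + Y(2, x)) = -146*(141 + 2*9) = -146*(141 + 18) = -146*159 = -23214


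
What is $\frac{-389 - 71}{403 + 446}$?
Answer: $- \frac{460}{849} \approx -0.54181$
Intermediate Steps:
$\frac{-389 - 71}{403 + 446} = - \frac{460}{849}$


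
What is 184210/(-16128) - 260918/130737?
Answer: -4715191379/351421056 ≈ -13.417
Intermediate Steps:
184210/(-16128) - 260918/130737 = 184210*(-1/16128) - 260918*1/130737 = -92105/8064 - 260918/130737 = -4715191379/351421056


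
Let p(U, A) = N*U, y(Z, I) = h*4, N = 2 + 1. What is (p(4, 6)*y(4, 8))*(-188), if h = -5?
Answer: 45120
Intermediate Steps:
N = 3
y(Z, I) = -20 (y(Z, I) = -5*4 = -20)
p(U, A) = 3*U
(p(4, 6)*y(4, 8))*(-188) = ((3*4)*(-20))*(-188) = (12*(-20))*(-188) = -240*(-188) = 45120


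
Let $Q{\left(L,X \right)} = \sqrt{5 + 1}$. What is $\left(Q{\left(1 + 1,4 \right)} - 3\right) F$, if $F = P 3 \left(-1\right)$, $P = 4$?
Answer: $36 - 12 \sqrt{6} \approx 6.6061$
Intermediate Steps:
$Q{\left(L,X \right)} = \sqrt{6}$
$F = -12$ ($F = 4 \cdot 3 \left(-1\right) = 12 \left(-1\right) = -12$)
$\left(Q{\left(1 + 1,4 \right)} - 3\right) F = \left(\sqrt{6} - 3\right) \left(-12\right) = \left(-3 + \sqrt{6}\right) \left(-12\right) = 36 - 12 \sqrt{6}$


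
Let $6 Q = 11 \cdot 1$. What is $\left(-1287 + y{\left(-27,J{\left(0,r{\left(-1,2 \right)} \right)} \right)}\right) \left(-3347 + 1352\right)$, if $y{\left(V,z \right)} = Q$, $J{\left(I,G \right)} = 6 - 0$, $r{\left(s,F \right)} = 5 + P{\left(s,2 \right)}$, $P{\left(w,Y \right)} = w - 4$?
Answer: $\frac{5127815}{2} \approx 2.5639 \cdot 10^{6}$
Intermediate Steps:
$P{\left(w,Y \right)} = -4 + w$
$r{\left(s,F \right)} = 1 + s$ ($r{\left(s,F \right)} = 5 + \left(-4 + s\right) = 1 + s$)
$J{\left(I,G \right)} = 6$ ($J{\left(I,G \right)} = 6 + 0 = 6$)
$Q = \frac{11}{6}$ ($Q = \frac{11 \cdot 1}{6} = \frac{1}{6} \cdot 11 = \frac{11}{6} \approx 1.8333$)
$y{\left(V,z \right)} = \frac{11}{6}$
$\left(-1287 + y{\left(-27,J{\left(0,r{\left(-1,2 \right)} \right)} \right)}\right) \left(-3347 + 1352\right) = \left(-1287 + \frac{11}{6}\right) \left(-3347 + 1352\right) = \left(- \frac{7711}{6}\right) \left(-1995\right) = \frac{5127815}{2}$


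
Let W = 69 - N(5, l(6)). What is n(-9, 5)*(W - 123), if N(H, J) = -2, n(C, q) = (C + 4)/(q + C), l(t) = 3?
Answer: -65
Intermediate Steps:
n(C, q) = (4 + C)/(C + q)
W = 71 (W = 69 - 1*(-2) = 69 + 2 = 71)
n(-9, 5)*(W - 123) = ((4 - 9)/(-9 + 5))*(71 - 123) = (-5/(-4))*(-52) = -1/4*(-5)*(-52) = (5/4)*(-52) = -65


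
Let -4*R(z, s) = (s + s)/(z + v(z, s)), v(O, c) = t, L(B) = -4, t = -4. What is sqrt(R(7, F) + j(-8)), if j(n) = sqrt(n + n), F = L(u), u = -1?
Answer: sqrt(6 + 36*I)/3 ≈ 1.5365 + 1.3016*I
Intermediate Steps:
F = -4
v(O, c) = -4
j(n) = sqrt(2)*sqrt(n) (j(n) = sqrt(2*n) = sqrt(2)*sqrt(n))
R(z, s) = -s/(2*(-4 + z)) (R(z, s) = -(s + s)/(4*(z - 4)) = -2*s/(4*(-4 + z)) = -s/(2*(-4 + z)))
sqrt(R(7, F) + j(-8)) = sqrt(-1*(-4)/(-8 + 2*7) + sqrt(2)*sqrt(-8)) = sqrt(-1*(-4)/(-8 + 14) + sqrt(2)*(2*I*sqrt(2))) = sqrt(-1*(-4)/6 + 4*I) = sqrt(-1*(-4)*1/6 + 4*I) = sqrt(2/3 + 4*I)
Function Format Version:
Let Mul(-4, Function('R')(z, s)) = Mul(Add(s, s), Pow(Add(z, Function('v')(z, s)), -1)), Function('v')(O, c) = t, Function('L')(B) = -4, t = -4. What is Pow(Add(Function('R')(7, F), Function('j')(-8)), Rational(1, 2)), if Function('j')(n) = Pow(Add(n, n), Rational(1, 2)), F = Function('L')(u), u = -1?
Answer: Mul(Rational(1, 3), Pow(Add(6, Mul(36, I)), Rational(1, 2))) ≈ Add(1.5365, Mul(1.3016, I))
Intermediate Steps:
F = -4
Function('v')(O, c) = -4
Function('j')(n) = Mul(Pow(2, Rational(1, 2)), Pow(n, Rational(1, 2))) (Function('j')(n) = Pow(Mul(2, n), Rational(1, 2)) = Mul(Pow(2, Rational(1, 2)), Pow(n, Rational(1, 2))))
Function('R')(z, s) = Mul(Rational(-1, 2), s, Pow(Add(-4, z), -1)) (Function('R')(z, s) = Mul(Rational(-1, 4), Mul(Add(s, s), Pow(Add(z, -4), -1))) = Mul(Rational(-1, 4), Mul(Mul(2, s), Pow(Add(-4, z), -1))) = Mul(Rational(-1, 4), Mul(2, s, Pow(Add(-4, z), -1))) = Mul(Rational(-1, 2), s, Pow(Add(-4, z), -1)))
Pow(Add(Function('R')(7, F), Function('j')(-8)), Rational(1, 2)) = Pow(Add(Mul(-1, -4, Pow(Add(-8, Mul(2, 7)), -1)), Mul(Pow(2, Rational(1, 2)), Pow(-8, Rational(1, 2)))), Rational(1, 2)) = Pow(Add(Mul(-1, -4, Pow(Add(-8, 14), -1)), Mul(Pow(2, Rational(1, 2)), Mul(2, I, Pow(2, Rational(1, 2))))), Rational(1, 2)) = Pow(Add(Mul(-1, -4, Pow(6, -1)), Mul(4, I)), Rational(1, 2)) = Pow(Add(Mul(-1, -4, Rational(1, 6)), Mul(4, I)), Rational(1, 2)) = Pow(Add(Rational(2, 3), Mul(4, I)), Rational(1, 2))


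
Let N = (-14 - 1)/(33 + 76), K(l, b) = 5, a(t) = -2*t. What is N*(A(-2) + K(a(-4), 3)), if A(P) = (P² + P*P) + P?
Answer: -165/109 ≈ -1.5138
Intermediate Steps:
N = -15/109 ≈ -0.13761
A(P) = P + 2*P² (A(P) = (P² + P²) + P = 2*P² + P = P + 2*P²)
N*(A(-2) + K(a(-4), 3)) = -15*(-2*(1 + 2*(-2)) + 5)/109 = -15*(-2*(1 - 4) + 5)/109 = -15*(-2*(-3) + 5)/109 = -15*(6 + 5)/109 = -15/109*11 = -165/109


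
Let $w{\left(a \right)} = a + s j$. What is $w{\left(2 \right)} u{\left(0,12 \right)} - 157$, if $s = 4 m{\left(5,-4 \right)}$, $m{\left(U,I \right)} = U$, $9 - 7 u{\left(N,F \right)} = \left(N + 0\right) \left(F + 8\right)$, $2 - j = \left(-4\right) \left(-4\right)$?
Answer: $- \frac{3601}{7} \approx -514.43$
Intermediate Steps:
$j = -14$ ($j = 2 - \left(-4\right) \left(-4\right) = 2 - 16 = -14$)
$u{\left(N,F \right)} = \frac{9}{7} - \frac{N \left(8 + F\right)}{7}$ ($u{\left(N,F \right)} = \frac{9}{7} - \frac{\left(N + 0\right) \left(F + 8\right)}{7} = \frac{9}{7} - \frac{N \left(8 + F\right)}{7}$)
$s = 20$ ($s = 4 \cdot 5 = 20$)
$w{\left(a \right)} = -280 + a$ ($w{\left(a \right)} = a + 20 \left(-14\right) = a - 280 = -280 + a$)
$w{\left(2 \right)} u{\left(0,12 \right)} - 157 = \left(-280 + 2\right) \left(\frac{9}{7} - 0 - \frac{12}{7} \cdot 0\right) - 157 = - 278 \left(\frac{9}{7} + 0 + 0\right) - 157 = \left(-278\right) \frac{9}{7} - 157 = - \frac{2502}{7} - 157 = - \frac{3601}{7}$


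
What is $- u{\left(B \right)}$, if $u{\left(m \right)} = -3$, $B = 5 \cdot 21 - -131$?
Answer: $3$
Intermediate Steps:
$B = 236$ ($B = 105 + 131 = 236$)
$- u{\left(B \right)} = \left(-1\right) \left(-3\right) = 3$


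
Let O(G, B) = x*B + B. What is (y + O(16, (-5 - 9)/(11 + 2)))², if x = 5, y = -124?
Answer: 2876416/169 ≈ 17020.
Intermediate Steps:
O(G, B) = 6*B (O(G, B) = 5*B + B = 6*B)
(y + O(16, (-5 - 9)/(11 + 2)))² = (-124 + 6*((-5 - 9)/(11 + 2)))² = (-124 + 6*(-14/13))² = (-124 - 84/13)² = (-1696/13)² = 2876416/169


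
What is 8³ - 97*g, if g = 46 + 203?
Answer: -23641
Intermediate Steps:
g = 249
8³ - 97*g = 8³ - 97*249 = 512 - 24153 = -23641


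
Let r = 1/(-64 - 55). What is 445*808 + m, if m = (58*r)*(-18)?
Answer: 42788684/119 ≈ 3.5957e+5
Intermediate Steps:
r = -1/119 (r = 1/(-119) = -1/119 ≈ -0.0084034)
m = 1044/119 (m = (58*(-1/119))*(-18) = -58/119*(-18) = 1044/119 ≈ 8.7731)
445*808 + m = 445*808 + 1044/119 = 359560 + 1044/119 = 42788684/119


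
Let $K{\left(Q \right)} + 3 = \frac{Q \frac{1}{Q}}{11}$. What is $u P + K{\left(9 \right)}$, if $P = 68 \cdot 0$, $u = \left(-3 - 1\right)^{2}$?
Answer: $- \frac{32}{11} \approx -2.9091$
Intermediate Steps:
$K{\left(Q \right)} = - \frac{32}{11}$ ($K{\left(Q \right)} = -3 + \frac{Q \frac{1}{Q}}{11} = -3 + 1 \cdot \frac{1}{11} = -3 + \frac{1}{11} = - \frac{32}{11}$)
$u = 16$ ($u = \left(-4\right)^{2} = 16$)
$P = 0$
$u P + K{\left(9 \right)} = 16 \cdot 0 - \frac{32}{11} = 0 - \frac{32}{11} = - \frac{32}{11}$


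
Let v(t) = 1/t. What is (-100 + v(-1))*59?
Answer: -5959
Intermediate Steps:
(-100 + v(-1))*59 = (-100 + 1/(-1))*59 = (-100 - 1)*59 = -101*59 = -5959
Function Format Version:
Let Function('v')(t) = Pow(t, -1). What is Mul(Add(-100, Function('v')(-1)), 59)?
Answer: -5959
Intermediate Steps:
Mul(Add(-100, Function('v')(-1)), 59) = Mul(Add(-100, Pow(-1, -1)), 59) = Mul(Add(-100, -1), 59) = Mul(-101, 59) = -5959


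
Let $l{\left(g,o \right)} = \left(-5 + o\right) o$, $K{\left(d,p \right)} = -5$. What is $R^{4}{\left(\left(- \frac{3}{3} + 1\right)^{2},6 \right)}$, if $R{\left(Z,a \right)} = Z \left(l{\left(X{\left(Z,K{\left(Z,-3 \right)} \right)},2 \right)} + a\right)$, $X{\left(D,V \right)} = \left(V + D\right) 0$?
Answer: $0$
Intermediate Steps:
$X{\left(D,V \right)} = 0$ ($X{\left(D,V \right)} = \left(D + V\right) 0 = 0$)
$l{\left(g,o \right)} = o \left(-5 + o\right)$
$R{\left(Z,a \right)} = Z \left(-6 + a\right)$ ($R{\left(Z,a \right)} = Z \left(2 \left(-5 + 2\right) + a\right) = Z \left(2 \left(-3\right) + a\right) = Z \left(-6 + a\right)$)
$R^{4}{\left(\left(- \frac{3}{3} + 1\right)^{2},6 \right)} = \left(\left(- \frac{3}{3} + 1\right)^{2} \left(-6 + 6\right)\right)^{4} = \left(\left(\left(-3\right) \frac{1}{3} + 1\right)^{2} \cdot 0\right)^{4} = \left(\left(-1 + 1\right)^{2} \cdot 0\right)^{4} = \left(0^{2} \cdot 0\right)^{4} = \left(0 \cdot 0\right)^{4} = 0^{4} = 0$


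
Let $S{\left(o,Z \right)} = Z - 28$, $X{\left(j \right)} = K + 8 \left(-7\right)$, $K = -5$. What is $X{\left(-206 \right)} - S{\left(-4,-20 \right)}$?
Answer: $-13$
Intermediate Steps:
$X{\left(j \right)} = -61$ ($X{\left(j \right)} = -5 + 8 \left(-7\right) = -5 - 56 = -61$)
$S{\left(o,Z \right)} = -28 + Z$
$X{\left(-206 \right)} - S{\left(-4,-20 \right)} = -61 - \left(-28 - 20\right) = -61 - -48 = -61 + 48 = -13$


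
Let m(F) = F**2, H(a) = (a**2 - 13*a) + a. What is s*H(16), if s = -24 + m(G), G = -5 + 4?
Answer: -1472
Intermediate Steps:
G = -1
H(a) = a**2 - 12*a
s = -23 (s = -24 + (-1)**2 = -24 + 1 = -23)
s*H(16) = -368*(-12 + 16) = -368*4 = -23*64 = -1472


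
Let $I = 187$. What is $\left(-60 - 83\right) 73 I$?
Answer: $-1952093$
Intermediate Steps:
$\left(-60 - 83\right) 73 I = \left(-60 - 83\right) 73 \cdot 187 = \left(-143\right) 73 \cdot 187 = \left(-10439\right) 187 = -1952093$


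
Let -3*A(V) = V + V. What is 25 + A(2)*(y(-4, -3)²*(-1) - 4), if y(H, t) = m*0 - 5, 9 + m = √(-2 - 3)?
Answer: 191/3 ≈ 63.667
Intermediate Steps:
m = -9 + I*√5 (m = -9 + √(-2 - 3) = -9 + √(-5) = -9 + I*√5 ≈ -9.0 + 2.2361*I)
A(V) = -2*V/3 (A(V) = -(V + V)/3 = -2*V/3)
y(H, t) = -5 (y(H, t) = (-9 + I*√5)*0 - 5 = 0 - 5 = -5)
25 + A(2)*(y(-4, -3)²*(-1) - 4) = 25 + (-⅔*2)*((-5)²*(-1) - 4) = 25 - 4*(25*(-1) - 4)/3 = 25 - 4*(-25 - 4)/3 = 25 - 4/3*(-29) = 25 + 116/3 = 191/3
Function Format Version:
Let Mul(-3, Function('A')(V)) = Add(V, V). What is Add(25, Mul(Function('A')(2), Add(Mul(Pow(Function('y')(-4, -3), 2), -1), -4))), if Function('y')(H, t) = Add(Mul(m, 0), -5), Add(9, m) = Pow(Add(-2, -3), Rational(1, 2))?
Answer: Rational(191, 3) ≈ 63.667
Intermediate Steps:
m = Add(-9, Mul(I, Pow(5, Rational(1, 2)))) (m = Add(-9, Pow(Add(-2, -3), Rational(1, 2))) = Add(-9, Pow(-5, Rational(1, 2))) = Add(-9, Mul(I, Pow(5, Rational(1, 2)))) ≈ Add(-9.0000, Mul(2.2361, I)))
Function('A')(V) = Mul(Rational(-2, 3), V) (Function('A')(V) = Mul(Rational(-1, 3), Add(V, V)) = Mul(Rational(-1, 3), Mul(2, V)) = Mul(Rational(-2, 3), V))
Function('y')(H, t) = -5 (Function('y')(H, t) = Add(Mul(Add(-9, Mul(I, Pow(5, Rational(1, 2)))), 0), -5) = Add(0, -5) = -5)
Add(25, Mul(Function('A')(2), Add(Mul(Pow(Function('y')(-4, -3), 2), -1), -4))) = Add(25, Mul(Mul(Rational(-2, 3), 2), Add(Mul(Pow(-5, 2), -1), -4))) = Add(25, Mul(Rational(-4, 3), Add(Mul(25, -1), -4))) = Add(25, Mul(Rational(-4, 3), Add(-25, -4))) = Add(25, Mul(Rational(-4, 3), -29)) = Add(25, Rational(116, 3)) = Rational(191, 3)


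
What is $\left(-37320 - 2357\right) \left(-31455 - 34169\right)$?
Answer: $2603763448$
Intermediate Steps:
$\left(-37320 - 2357\right) \left(-31455 - 34169\right) = \left(-37320 - 2357\right) \left(-65624\right) = \left(-39677\right) \left(-65624\right) = 2603763448$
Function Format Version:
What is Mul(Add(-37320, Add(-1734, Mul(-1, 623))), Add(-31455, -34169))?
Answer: 2603763448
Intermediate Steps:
Mul(Add(-37320, Add(-1734, Mul(-1, 623))), Add(-31455, -34169)) = Mul(Add(-37320, Add(-1734, -623)), -65624) = Mul(Add(-37320, -2357), -65624) = Mul(-39677, -65624) = 2603763448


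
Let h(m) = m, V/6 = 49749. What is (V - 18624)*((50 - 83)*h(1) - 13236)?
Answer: -3713595030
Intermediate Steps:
V = 298494 (V = 6*49749 = 298494)
(V - 18624)*((50 - 83)*h(1) - 13236) = (298494 - 18624)*((50 - 83)*1 - 13236) = 279870*(-33*1 - 13236) = 279870*(-33 - 13236) = 279870*(-13269) = -3713595030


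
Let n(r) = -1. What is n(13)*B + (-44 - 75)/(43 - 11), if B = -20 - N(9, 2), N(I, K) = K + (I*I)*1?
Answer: 3177/32 ≈ 99.281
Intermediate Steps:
N(I, K) = K + I² (N(I, K) = K + I²*1 = K + I²)
B = -103 (B = -20 - (2 + 9²) = -20 - (2 + 81) = -20 - 1*83 = -20 - 83 = -103)
n(13)*B + (-44 - 75)/(43 - 11) = -1*(-103) + (-44 - 75)/(43 - 11) = 103 - 119/32 = 3177/32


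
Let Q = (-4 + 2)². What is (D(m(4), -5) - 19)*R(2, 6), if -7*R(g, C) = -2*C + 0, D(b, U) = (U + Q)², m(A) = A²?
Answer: -216/7 ≈ -30.857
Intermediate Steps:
Q = 4 (Q = (-2)² = 4)
D(b, U) = (4 + U)² (D(b, U) = (U + 4)² = (4 + U)²)
R(g, C) = 2*C/7 (R(g, C) = -(-2*C + 0)/7 = -(-2)*C/7 = 2*C/7)
(D(m(4), -5) - 19)*R(2, 6) = ((4 - 5)² - 19)*((2/7)*6) = ((-1)² - 19)*(12/7) = (1 - 19)*(12/7) = -18*12/7 = -216/7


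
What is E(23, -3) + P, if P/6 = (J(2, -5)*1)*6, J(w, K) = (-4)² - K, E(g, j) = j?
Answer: 753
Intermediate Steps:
J(w, K) = 16 - K
P = 756 (P = 6*(((16 - 1*(-5))*1)*6) = 6*(((16 + 5)*1)*6) = 6*((21*1)*6) = 6*(21*6) = 6*126 = 756)
E(23, -3) + P = -3 + 756 = 753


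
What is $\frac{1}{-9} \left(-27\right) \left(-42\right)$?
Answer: $-126$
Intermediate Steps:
$\frac{1}{-9} \left(-27\right) \left(-42\right) = \left(- \frac{1}{9}\right) \left(-27\right) \left(-42\right) = 3 \left(-42\right) = -126$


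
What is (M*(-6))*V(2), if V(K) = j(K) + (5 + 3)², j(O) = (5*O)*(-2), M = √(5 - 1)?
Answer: -528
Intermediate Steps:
M = 2 (M = √4 = 2)
j(O) = -10*O
V(K) = 64 - 10*K (V(K) = -10*K + (5 + 3)² = -10*K + 8² = -10*K + 64 = 64 - 10*K)
(M*(-6))*V(2) = (2*(-6))*(64 - 10*2) = -12*(64 - 20) = -12*44 = -528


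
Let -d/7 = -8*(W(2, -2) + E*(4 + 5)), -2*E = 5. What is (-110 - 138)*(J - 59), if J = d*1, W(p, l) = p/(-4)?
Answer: 334056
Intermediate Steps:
E = -5/2 (E = -½*5 = -5/2 ≈ -2.5000)
W(p, l) = -p/4 (W(p, l) = p*(-¼) = -p/4)
d = -1288 (d = -(-56)*(-¼*2 - 5*(4 + 5)/2) = -(-56)*(-½ - 5/2*9) = -(-56)*(-½ - 45/2) = -(-56)*(-23) = -7*184 = -1288)
J = -1288 (J = -1288*1 = -1288)
(-110 - 138)*(J - 59) = (-110 - 138)*(-1288 - 59) = -248*(-1347) = 334056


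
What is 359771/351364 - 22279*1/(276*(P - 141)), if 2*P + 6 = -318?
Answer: 2369685484/1836491787 ≈ 1.2903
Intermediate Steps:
P = -162 (P = -3 + (½)*(-318) = -3 - 159 = -162)
359771/351364 - 22279*1/(276*(P - 141)) = 359771/351364 - 22279*1/(276*(-162 - 141)) = 359771*(1/351364) - 22279/(276*(-303)) = 359771/351364 - 22279/(-83628) = 359771/351364 - 22279*(-1/83628) = 359771/351364 + 22279/83628 = 2369685484/1836491787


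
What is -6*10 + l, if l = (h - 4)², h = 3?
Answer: -59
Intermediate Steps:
l = 1 (l = (3 - 4)² = (-1)² = 1)
-6*10 + l = -6*10 + 1 = -60 + 1 = -59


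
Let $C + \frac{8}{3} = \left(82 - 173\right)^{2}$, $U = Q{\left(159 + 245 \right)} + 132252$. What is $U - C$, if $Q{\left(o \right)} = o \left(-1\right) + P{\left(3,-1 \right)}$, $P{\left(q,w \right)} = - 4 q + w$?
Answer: $\frac{370670}{3} \approx 1.2356 \cdot 10^{5}$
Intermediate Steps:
$P{\left(q,w \right)} = w - 4 q$
$Q{\left(o \right)} = -13 - o$ ($Q{\left(o \right)} = o \left(-1\right) - 13 = - o - 13 = -13 - o$)
$U = 131835$ ($U = \left(-13 - \left(159 + 245\right)\right) + 132252 = \left(-13 - 404\right) + 132252 = -417 + 132252 = 131835$)
$C = \frac{24835}{3}$ ($C = - \frac{8}{3} + \left(82 - 173\right)^{2} = - \frac{8}{3} + \left(-91\right)^{2} = - \frac{8}{3} + 8281 = \frac{24835}{3} \approx 8278.3$)
$U - C = 131835 - \frac{24835}{3} = \frac{370670}{3}$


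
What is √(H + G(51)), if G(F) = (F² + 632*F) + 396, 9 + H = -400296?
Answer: 6*I*√10141 ≈ 604.21*I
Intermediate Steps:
H = -400305 (H = -9 - 400296 = -400305)
G(F) = 396 + F² + 632*F
√(H + G(51)) = √(-400305 + (396 + 51² + 632*51)) = √(-400305 + (396 + 2601 + 32232)) = √(-400305 + 35229) = √(-365076) = 6*I*√10141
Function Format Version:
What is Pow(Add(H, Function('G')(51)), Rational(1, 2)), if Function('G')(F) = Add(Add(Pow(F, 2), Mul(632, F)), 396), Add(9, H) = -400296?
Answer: Mul(6, I, Pow(10141, Rational(1, 2))) ≈ Mul(604.21, I)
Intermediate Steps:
H = -400305 (H = Add(-9, -400296) = -400305)
Function('G')(F) = Add(396, Pow(F, 2), Mul(632, F))
Pow(Add(H, Function('G')(51)), Rational(1, 2)) = Pow(Add(-400305, Add(396, Pow(51, 2), Mul(632, 51))), Rational(1, 2)) = Pow(Add(-400305, Add(396, 2601, 32232)), Rational(1, 2)) = Pow(Add(-400305, 35229), Rational(1, 2)) = Pow(-365076, Rational(1, 2)) = Mul(6, I, Pow(10141, Rational(1, 2)))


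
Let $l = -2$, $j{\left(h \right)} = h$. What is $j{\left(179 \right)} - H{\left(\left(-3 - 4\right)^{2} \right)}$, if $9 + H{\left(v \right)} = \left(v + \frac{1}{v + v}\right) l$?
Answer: $\frac{14015}{49} \approx 286.02$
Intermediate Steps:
$H{\left(v \right)} = -9 - \frac{1}{v} - 2 v$ ($H{\left(v \right)} = -9 + \left(v + \frac{1}{v + v}\right) \left(-2\right) = -9 + \left(v + \frac{1}{2 v}\right) \left(-2\right) = -9 - \left(\frac{1}{v} + 2 v\right) = -9 - \frac{1}{v} - 2 v$)
$j{\left(179 \right)} - H{\left(\left(-3 - 4\right)^{2} \right)} = 179 - \left(-9 - \frac{1}{\left(-3 - 4\right)^{2}} - 2 \left(-3 - 4\right)^{2}\right) = 179 - \left(-9 - \frac{1}{\left(-7\right)^{2}} - 2 \left(-7\right)^{2}\right) = 179 - \left(-9 - \frac{1}{49} - 98\right) = 179 - - \frac{5244}{49} = 179 + \frac{5244}{49} = \frac{14015}{49}$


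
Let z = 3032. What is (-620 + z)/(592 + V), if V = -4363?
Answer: -268/419 ≈ -0.63962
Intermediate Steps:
(-620 + z)/(592 + V) = (-620 + 3032)/(592 - 4363) = 2412/(-3771) = 2412*(-1/3771) = -268/419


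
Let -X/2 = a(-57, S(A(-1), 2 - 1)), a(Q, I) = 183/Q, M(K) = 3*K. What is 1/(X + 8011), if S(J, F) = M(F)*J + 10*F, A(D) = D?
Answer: 19/152331 ≈ 0.00012473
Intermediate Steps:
S(J, F) = 10*F + 3*F*J (S(J, F) = (3*F)*J + 10*F = 3*F*J + 10*F = 10*F + 3*F*J)
X = 122/19 (X = -366/(-57) = -366*(-1)/57 = -2*(-61/19) = 122/19 ≈ 6.4211)
1/(X + 8011) = 1/(122/19 + 8011) = 1/(152331/19) = 19/152331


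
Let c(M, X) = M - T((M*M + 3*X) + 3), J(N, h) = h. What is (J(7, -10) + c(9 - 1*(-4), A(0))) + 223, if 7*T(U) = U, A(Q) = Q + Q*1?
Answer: 1410/7 ≈ 201.43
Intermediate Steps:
A(Q) = 2*Q (A(Q) = Q + Q = 2*Q)
T(U) = U/7
c(M, X) = -3/7 + M - 3*X/7 - M²/7 (c(M, X) = M - ((M*M + 3*X) + 3)/7 = M - ((M² + 3*X) + 3)/7 = M - (3 + M² + 3*X)/7 = M - (3/7 + M²/7 + 3*X/7) = M + (-3/7 - 3*X/7 - M²/7) = -3/7 + M - 3*X/7 - M²/7)
(J(7, -10) + c(9 - 1*(-4), A(0))) + 223 = (-10 + (-3/7 + (9 - 1*(-4)) - 6*0/7 - (9 - 1*(-4))²/7)) + 223 = (-10 + (-3/7 + (9 + 4) - 3/7*0 - (9 + 4)²/7)) + 223 = (-10 + (-3/7 + 13 + 0 - ⅐*13²)) + 223 = (-10 + (-3/7 + 13 + 0 - ⅐*169)) + 223 = (-10 + (-3/7 + 13 + 0 - 169/7)) + 223 = (-10 - 81/7) + 223 = -151/7 + 223 = 1410/7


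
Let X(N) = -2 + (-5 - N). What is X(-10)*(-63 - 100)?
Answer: -489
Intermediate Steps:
X(N) = -7 - N
X(-10)*(-63 - 100) = (-7 - 1*(-10))*(-63 - 100) = (-7 + 10)*(-163) = 3*(-163) = -489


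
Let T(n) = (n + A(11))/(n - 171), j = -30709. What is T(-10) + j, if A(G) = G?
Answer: -5558330/181 ≈ -30709.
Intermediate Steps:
T(n) = (11 + n)/(-171 + n) (T(n) = (n + 11)/(n - 171) = (11 + n)/(-171 + n))
T(-10) + j = (11 - 10)/(-171 - 10) - 30709 = 1/(-181) - 30709 = -1/181*1 - 30709 = -1/181 - 30709 = -5558330/181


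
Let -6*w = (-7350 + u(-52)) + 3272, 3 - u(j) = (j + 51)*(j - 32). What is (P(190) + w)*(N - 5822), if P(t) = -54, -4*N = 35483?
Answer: -225386785/24 ≈ -9.3911e+6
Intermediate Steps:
N = -35483/4 (N = -¼*35483 = -35483/4 ≈ -8870.8)
u(j) = 3 - (-32 + j)*(51 + j) (u(j) = 3 - (j + 51)*(j - 32) = 3 - (51 + j)*(-32 + j) = 3 - (-32 + j)*(51 + j))
w = 4159/6 (w = -((-7350 + (1635 - 1*(-52)² - 19*(-52))) + 3272)/6 = -((-7350 + (1635 - 1*2704 + 988)) + 3272)/6 = -((-7350 + (1635 - 2704 + 988)) + 3272)/6 = -((-7350 - 81) + 3272)/6 = -(-7431 + 3272)/6 = -⅙*(-4159) = 4159/6 ≈ 693.17)
(P(190) + w)*(N - 5822) = (-54 + 4159/6)*(-35483/4 - 5822) = (3835/6)*(-58771/4) = -225386785/24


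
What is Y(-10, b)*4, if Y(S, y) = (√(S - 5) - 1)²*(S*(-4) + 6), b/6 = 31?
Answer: 184*(1 - I*√15)² ≈ -2576.0 - 1425.3*I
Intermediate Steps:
b = 186 (b = 6*31 = 186)
Y(S, y) = (-1 + √(-5 + S))²*(6 - 4*S) (Y(S, y) = (√(-5 + S) - 1)²*(-4*S + 6) = (-1 + √(-5 + S))²*(6 - 4*S))
Y(-10, b)*4 = ((-1 + √(-5 - 10))²*(6 - 4*(-10)))*4 = ((-1 + √(-15))²*(6 + 40))*4 = ((-1 + I*√15)²*46)*4 = (46*(-1 + I*√15)²)*4 = 184*(-1 + I*√15)²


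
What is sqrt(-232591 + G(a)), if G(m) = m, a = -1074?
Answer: I*sqrt(233665) ≈ 483.39*I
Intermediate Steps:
sqrt(-232591 + G(a)) = sqrt(-232591 - 1074) = sqrt(-233665) = I*sqrt(233665)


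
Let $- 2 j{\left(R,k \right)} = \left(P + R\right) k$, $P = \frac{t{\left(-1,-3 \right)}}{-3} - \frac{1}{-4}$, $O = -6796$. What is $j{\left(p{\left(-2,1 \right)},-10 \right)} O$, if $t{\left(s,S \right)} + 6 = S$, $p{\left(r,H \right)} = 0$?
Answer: $-110435$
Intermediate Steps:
$t{\left(s,S \right)} = -6 + S$
$P = \frac{13}{4}$ ($P = \frac{-6 - 3}{-3} - \frac{1}{-4} = \left(-9\right) \left(- \frac{1}{3}\right) - - \frac{1}{4} = 3 + \frac{1}{4} = \frac{13}{4} \approx 3.25$)
$j{\left(R,k \right)} = - \frac{k \left(\frac{13}{4} + R\right)}{2}$ ($j{\left(R,k \right)} = - \frac{\left(\frac{13}{4} + R\right) k}{2} = - \frac{k \left(\frac{13}{4} + R\right)}{2}$)
$j{\left(p{\left(-2,1 \right)},-10 \right)} O = \left(- \frac{1}{8}\right) \left(-10\right) \left(13 + 4 \cdot 0\right) \left(-6796\right) = \left(- \frac{1}{8}\right) \left(-10\right) \left(13 + 0\right) \left(-6796\right) = \left(- \frac{1}{8}\right) \left(-10\right) 13 \left(-6796\right) = \frac{65}{4} \left(-6796\right) = -110435$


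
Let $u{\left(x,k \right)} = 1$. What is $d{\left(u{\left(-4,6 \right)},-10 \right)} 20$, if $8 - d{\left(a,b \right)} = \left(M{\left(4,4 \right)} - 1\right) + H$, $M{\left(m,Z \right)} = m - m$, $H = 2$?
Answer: $140$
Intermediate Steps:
$M{\left(m,Z \right)} = 0$
$d{\left(a,b \right)} = 7$ ($d{\left(a,b \right)} = 8 - \left(\left(0 - 1\right) + 2\right) = 8 - \left(-1 + 2\right) = 8 - 1 = 7$)
$d{\left(u{\left(-4,6 \right)},-10 \right)} 20 = 7 \cdot 20 = 140$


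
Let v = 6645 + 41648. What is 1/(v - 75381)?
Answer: -1/27088 ≈ -3.6917e-5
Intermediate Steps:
v = 48293
1/(v - 75381) = 1/(48293 - 75381) = 1/(-27088) = -1/27088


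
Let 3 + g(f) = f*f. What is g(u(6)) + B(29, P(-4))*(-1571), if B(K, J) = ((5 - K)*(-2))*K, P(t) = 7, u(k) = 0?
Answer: -2186835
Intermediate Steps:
g(f) = -3 + f² (g(f) = -3 + f*f = -3 + f²)
B(K, J) = K*(-10 + 2*K) (B(K, J) = (-10 + 2*K)*K = K*(-10 + 2*K))
g(u(6)) + B(29, P(-4))*(-1571) = (-3 + 0²) + (2*29*(-5 + 29))*(-1571) = (-3 + 0) + (2*29*24)*(-1571) = -3 + 1392*(-1571) = -3 - 2186832 = -2186835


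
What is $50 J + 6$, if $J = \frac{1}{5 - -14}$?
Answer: $\frac{164}{19} \approx 8.6316$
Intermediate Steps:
$J = \frac{1}{19}$ ($J = \frac{1}{5 + \left(-3 + 17\right)} = \frac{1}{5 + 14} = \frac{1}{19} \approx 0.052632$)
$50 J + 6 = 50 \cdot \frac{1}{19} + 6 = \frac{50}{19} + 6 = \frac{164}{19}$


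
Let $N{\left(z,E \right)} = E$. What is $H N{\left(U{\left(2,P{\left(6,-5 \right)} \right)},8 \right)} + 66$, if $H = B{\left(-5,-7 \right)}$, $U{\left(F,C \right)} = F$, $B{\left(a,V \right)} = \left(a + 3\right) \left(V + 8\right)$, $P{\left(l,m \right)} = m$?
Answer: $50$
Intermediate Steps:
$B{\left(a,V \right)} = \left(3 + a\right) \left(8 + V\right)$
$H = -2$ ($H = 24 + 3 \left(-7\right) + 8 \left(-5\right) - -35 = 24 - 21 - 40 + 35 = -2$)
$H N{\left(U{\left(2,P{\left(6,-5 \right)} \right)},8 \right)} + 66 = \left(-2\right) 8 + 66 = -16 + 66 = 50$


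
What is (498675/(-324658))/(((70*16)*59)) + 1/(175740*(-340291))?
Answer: -30430768359643/1309155252942765120 ≈ -2.3245e-5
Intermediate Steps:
(498675/(-324658))/(((70*16)*59)) + 1/(175740*(-340291)) = (498675*(-1/324658))/((1120*59)) + (1/175740)*(-1/340291) = -498675/324658/66080 - 1/59802740340 = -498675/324658*1/66080 - 1/59802740340 = -99735/4290680128 - 1/59802740340 = -30430768359643/1309155252942765120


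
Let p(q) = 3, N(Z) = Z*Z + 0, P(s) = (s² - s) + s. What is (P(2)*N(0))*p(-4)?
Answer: 0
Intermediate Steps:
P(s) = s²
N(Z) = Z² (N(Z) = Z² + 0 = Z²)
(P(2)*N(0))*p(-4) = (2²*0²)*3 = (4*0)*3 = 0*3 = 0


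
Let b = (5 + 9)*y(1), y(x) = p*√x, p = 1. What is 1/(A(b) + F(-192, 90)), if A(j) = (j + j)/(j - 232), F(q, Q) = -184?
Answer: -109/20070 ≈ -0.0054310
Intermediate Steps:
y(x) = √x (y(x) = 1*√x = √x)
b = 14 (b = (5 + 9)*√1 = 14*1 = 14)
A(j) = 2*j/(-232 + j) (A(j) = (2*j)/(-232 + j) = 2*j/(-232 + j))
1/(A(b) + F(-192, 90)) = 1/(2*14/(-232 + 14) - 184) = 1/(2*14/(-218) - 184) = 1/(2*14*(-1/218) - 184) = 1/(-14/109 - 184) = 1/(-20070/109) = -109/20070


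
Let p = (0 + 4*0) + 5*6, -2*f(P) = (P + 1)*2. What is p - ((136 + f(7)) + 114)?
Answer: -212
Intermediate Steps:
f(P) = -1 - P (f(P) = -(P + 1)*2/2 = -(1 + P)*2/2 = -(2 + 2*P)/2 = -1 - P)
p = 30 (p = (0 + 0) + 30 = 0 + 30 = 30)
p - ((136 + f(7)) + 114) = 30 - ((136 + (-1 - 1*7)) + 114) = 30 - ((136 + (-1 - 7)) + 114) = 30 - ((136 - 8) + 114) = 30 - (128 + 114) = 30 - 1*242 = 30 - 242 = -212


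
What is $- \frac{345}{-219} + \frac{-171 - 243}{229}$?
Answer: $- \frac{3887}{16717} \approx -0.23252$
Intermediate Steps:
$- \frac{345}{-219} + \frac{-171 - 243}{229} = \left(-345\right) \left(- \frac{1}{219}\right) + \left(-171 - 243\right) \frac{1}{229} = \frac{115}{73} - \frac{414}{229} = - \frac{3887}{16717}$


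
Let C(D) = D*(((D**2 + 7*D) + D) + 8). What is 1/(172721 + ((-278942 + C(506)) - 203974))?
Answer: 1/131296357 ≈ 7.6164e-9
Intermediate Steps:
C(D) = D*(8 + D**2 + 8*D) (C(D) = D*((D**2 + 8*D) + 8) = D*(8 + D**2 + 8*D))
1/(172721 + ((-278942 + C(506)) - 203974)) = 1/(172721 + ((-278942 + 506*(8 + 506**2 + 8*506)) - 203974)) = 1/(172721 + ((-278942 + 506*(8 + 256036 + 4048)) - 203974)) = 1/(172721 + ((-278942 + 506*260092) - 203974)) = 1/(172721 + ((-278942 + 131606552) - 203974)) = 1/(172721 + (131327610 - 203974)) = 1/(172721 + 131123636) = 1/131296357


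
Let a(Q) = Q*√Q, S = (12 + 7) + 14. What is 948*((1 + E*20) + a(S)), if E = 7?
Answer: 133668 + 31284*√33 ≈ 3.1338e+5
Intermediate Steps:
S = 33 (S = 19 + 14 = 33)
a(Q) = Q^(3/2)
948*((1 + E*20) + a(S)) = 948*((1 + 7*20) + 33^(3/2)) = 948*((1 + 140) + 33*√33) = 948*(141 + 33*√33) = 133668 + 31284*√33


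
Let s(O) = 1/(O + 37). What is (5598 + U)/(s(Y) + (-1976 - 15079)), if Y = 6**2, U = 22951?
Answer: -2084077/1245014 ≈ -1.6739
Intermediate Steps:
Y = 36
s(O) = 1/(37 + O)
(5598 + U)/(s(Y) + (-1976 - 15079)) = (5598 + 22951)/(1/(37 + 36) + (-1976 - 15079)) = 28549/(1/73 - 17055) = 28549/(-1245014/73) = 28549*(-73/1245014) = -2084077/1245014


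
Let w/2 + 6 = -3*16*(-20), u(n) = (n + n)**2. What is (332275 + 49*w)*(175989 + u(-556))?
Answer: 601409937811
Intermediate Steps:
u(n) = 4*n**2 (u(n) = (2*n)**2 = 4*n**2)
w = 1908 (w = -12 + 2*(-3*16*(-20)) = -12 + 2*(-48*(-20)) = -12 + 2*960 = -12 + 1920 = 1908)
(332275 + 49*w)*(175989 + u(-556)) = (332275 + 49*1908)*(175989 + 4*(-556)**2) = (332275 + 93492)*(175989 + 4*309136) = 425767*(175989 + 1236544) = 425767*1412533 = 601409937811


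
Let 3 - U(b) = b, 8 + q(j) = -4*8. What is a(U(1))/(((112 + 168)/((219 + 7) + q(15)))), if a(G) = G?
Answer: 93/70 ≈ 1.3286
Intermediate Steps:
q(j) = -40 (q(j) = -8 - 4*8 = -8 - 32 = -40)
U(b) = 3 - b
a(U(1))/(((112 + 168)/((219 + 7) + q(15)))) = (3 - 1*1)/(((112 + 168)/((219 + 7) - 40))) = (3 - 1)/((280/(226 - 40))) = 2/((280/186)) = 2/((280*(1/186))) = 2/(140/93) = 2*(93/140) = 93/70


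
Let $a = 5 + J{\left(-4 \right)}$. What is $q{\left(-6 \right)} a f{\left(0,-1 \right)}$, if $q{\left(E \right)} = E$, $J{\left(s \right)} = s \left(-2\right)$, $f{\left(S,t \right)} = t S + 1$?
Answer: $-78$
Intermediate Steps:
$f{\left(S,t \right)} = 1 + S t$ ($f{\left(S,t \right)} = S t + 1 = 1 + S t$)
$J{\left(s \right)} = - 2 s$
$a = 13$ ($a = 5 - -8 = 5 + 8 = 13$)
$q{\left(-6 \right)} a f{\left(0,-1 \right)} = \left(-6\right) 13 \left(1 + 0 \left(-1\right)\right) = - 78 \left(1 + 0\right) = \left(-78\right) 1 = -78$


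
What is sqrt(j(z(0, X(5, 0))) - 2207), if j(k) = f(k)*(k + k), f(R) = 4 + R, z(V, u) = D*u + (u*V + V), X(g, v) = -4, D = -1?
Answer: I*sqrt(2143) ≈ 46.293*I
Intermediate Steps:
z(V, u) = V - u + V*u (z(V, u) = -u + (u*V + V) = -u + (V*u + V) = -u + (V + V*u) = V - u + V*u)
j(k) = 2*k*(4 + k) (j(k) = (4 + k)*(k + k) = (4 + k)*(2*k) = 2*k*(4 + k))
sqrt(j(z(0, X(5, 0))) - 2207) = sqrt(2*(0 - 1*(-4) + 0*(-4))*(4 + (0 - 1*(-4) + 0*(-4))) - 2207) = sqrt(2*(0 + 4 + 0)*(4 + (0 + 4 + 0)) - 2207) = sqrt(2*4*(4 + 4) - 2207) = sqrt(2*4*8 - 2207) = sqrt(64 - 2207) = sqrt(-2143) = I*sqrt(2143)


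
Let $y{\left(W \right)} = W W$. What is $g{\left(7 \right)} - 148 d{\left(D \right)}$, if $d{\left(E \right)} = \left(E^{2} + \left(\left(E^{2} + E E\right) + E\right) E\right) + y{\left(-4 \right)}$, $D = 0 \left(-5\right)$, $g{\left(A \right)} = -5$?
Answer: $-2373$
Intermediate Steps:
$y{\left(W \right)} = W^{2}$
$D = 0$
$d{\left(E \right)} = 16 + E^{2} + E \left(E + 2 E^{2}\right)$ ($d{\left(E \right)} = \left(E^{2} + \left(\left(E^{2} + E E\right) + E\right) E\right) + \left(-4\right)^{2} = \left(E^{2} + \left(\left(E^{2} + E^{2}\right) + E\right) E\right) + 16 = \left(E^{2} + \left(2 E^{2} + E\right) E\right) + 16 = \left(E^{2} + \left(E + 2 E^{2}\right) E\right) + 16 = \left(E^{2} + E \left(E + 2 E^{2}\right)\right) + 16 = 16 + E^{2} + E \left(E + 2 E^{2}\right)$)
$g{\left(7 \right)} - 148 d{\left(D \right)} = -5 - 148 \left(16 + 2 \cdot 0^{2} + 2 \cdot 0^{3}\right) = -5 - 148 \left(16 + 2 \cdot 0 + 2 \cdot 0\right) = -5 - 148 \left(16 + 0 + 0\right) = -5 - 2368 = -2373$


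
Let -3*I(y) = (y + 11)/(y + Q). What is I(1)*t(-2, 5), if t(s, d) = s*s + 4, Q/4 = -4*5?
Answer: 32/79 ≈ 0.40506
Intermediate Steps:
Q = -80 (Q = 4*(-4*5) = 4*(-20) = -80)
I(y) = -(11 + y)/(3*(-80 + y)) (I(y) = -(y + 11)/(3*(y - 80)) = -(11 + y)/(3*(-80 + y)))
t(s, d) = 4 + s² (t(s, d) = s² + 4 = 4 + s²)
I(1)*t(-2, 5) = ((-11 - 1*1)/(3*(-80 + 1)))*(4 + (-2)²) = ((⅓)*(-11 - 1)/(-79))*(4 + 4) = ((⅓)*(-1/79)*(-12))*8 = (4/79)*8 = 32/79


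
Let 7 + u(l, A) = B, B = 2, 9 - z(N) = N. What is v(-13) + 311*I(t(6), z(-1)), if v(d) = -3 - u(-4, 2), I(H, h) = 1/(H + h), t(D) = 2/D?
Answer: 995/31 ≈ 32.097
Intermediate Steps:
z(N) = 9 - N
u(l, A) = -5 (u(l, A) = -7 + 2 = -5)
v(d) = 2 (v(d) = -3 - 1*(-5) = -3 + 5 = 2)
v(-13) + 311*I(t(6), z(-1)) = 2 + 311/(2/6 + (9 - 1*(-1))) = 2 + 311/(2*(1/6) + (9 + 1)) = 2 + 311/(1/3 + 10) = 2 + 311/(31/3) = 2 + 311*(3/31) = 2 + 933/31 = 995/31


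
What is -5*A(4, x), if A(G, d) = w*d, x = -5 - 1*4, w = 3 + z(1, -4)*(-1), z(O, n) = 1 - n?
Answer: -90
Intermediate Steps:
w = -2 (w = 3 + (1 - 1*(-4))*(-1) = 3 + (1 + 4)*(-1) = 3 + 5*(-1) = 3 - 5 = -2)
x = -9 (x = -5 - 4 = -9)
A(G, d) = -2*d
-5*A(4, x) = -(-10)*(-9) = -5*18 = -90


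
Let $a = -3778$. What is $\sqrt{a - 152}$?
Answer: $i \sqrt{3930} \approx 62.69 i$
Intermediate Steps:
$\sqrt{a - 152} = \sqrt{-3778 - 152} = \sqrt{-3930} = i \sqrt{3930}$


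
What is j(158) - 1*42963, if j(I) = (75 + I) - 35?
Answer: -42765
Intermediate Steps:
j(I) = 40 + I
j(158) - 1*42963 = (40 + 158) - 1*42963 = 198 - 42963 = -42765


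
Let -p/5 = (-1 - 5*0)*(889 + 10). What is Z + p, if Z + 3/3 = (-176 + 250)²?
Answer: 9970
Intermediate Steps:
p = 4495 (p = -5*(-1 - 5*0)*(889 + 10) = -5*(-1 + 0)*899 = -(-5)*899 = -5*(-899) = 4495)
Z = 5475 (Z = -1 + (-176 + 250)² = -1 + 74² = -1 + 5476 = 5475)
Z + p = 5475 + 4495 = 9970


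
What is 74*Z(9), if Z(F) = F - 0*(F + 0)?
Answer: 666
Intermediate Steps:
Z(F) = F (Z(F) = F - 0*F = F - 1*0 = F + 0 = F)
74*Z(9) = 74*9 = 666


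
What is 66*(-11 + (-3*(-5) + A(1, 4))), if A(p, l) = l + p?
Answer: 594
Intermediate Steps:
66*(-11 + (-3*(-5) + A(1, 4))) = 66*(-11 + (-3*(-5) + (4 + 1))) = 66*(-11 + (15 + 5)) = 66*(-11 + 20) = 66*9 = 594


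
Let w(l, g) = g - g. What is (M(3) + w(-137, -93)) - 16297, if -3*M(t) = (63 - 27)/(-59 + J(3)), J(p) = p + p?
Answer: -863729/53 ≈ -16297.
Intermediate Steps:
J(p) = 2*p
w(l, g) = 0
M(t) = 12/53 (M(t) = -(63 - 27)/(3*(-59 + 2*3)) = -12/(-59 + 6) = -12/(-53) = -12*(-1)/53 = -1/3*(-36/53) = 12/53)
(M(3) + w(-137, -93)) - 16297 = (12/53 + 0) - 16297 = 12/53 - 16297 = -863729/53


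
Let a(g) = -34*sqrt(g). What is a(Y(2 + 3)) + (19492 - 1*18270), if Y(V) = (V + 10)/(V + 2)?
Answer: 1222 - 34*sqrt(105)/7 ≈ 1172.2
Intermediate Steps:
Y(V) = (10 + V)/(2 + V)
a(Y(2 + 3)) + (19492 - 1*18270) = -34*sqrt(10 + (2 + 3))/sqrt(2 + (2 + 3)) + (19492 - 1*18270) = -34*sqrt(10 + 5)/sqrt(2 + 5) + (19492 - 18270) = -34*sqrt(105)/7 + 1222 = 1222 - 34*sqrt(105)/7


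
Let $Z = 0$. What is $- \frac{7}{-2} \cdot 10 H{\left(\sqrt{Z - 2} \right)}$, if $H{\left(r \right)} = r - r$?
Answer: $0$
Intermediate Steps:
$H{\left(r \right)} = 0$
$- \frac{7}{-2} \cdot 10 H{\left(\sqrt{Z - 2} \right)} = - \frac{7}{-2} \cdot 10 \cdot 0 = \left(-7\right) \left(- \frac{1}{2}\right) 10 \cdot 0 = \frac{7}{2} \cdot 10 \cdot 0 = 35 \cdot 0 = 0$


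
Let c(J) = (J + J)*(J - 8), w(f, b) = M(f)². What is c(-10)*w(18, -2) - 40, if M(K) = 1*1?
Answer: 320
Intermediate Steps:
M(K) = 1
w(f, b) = 1 (w(f, b) = 1² = 1)
c(J) = 2*J*(-8 + J) (c(J) = (2*J)*(-8 + J) = 2*J*(-8 + J))
c(-10)*w(18, -2) - 40 = (2*(-10)*(-8 - 10))*1 - 40 = (2*(-10)*(-18))*1 - 40 = 360*1 - 40 = 360 - 40 = 320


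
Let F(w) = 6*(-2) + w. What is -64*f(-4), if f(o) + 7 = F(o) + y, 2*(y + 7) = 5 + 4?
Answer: 1632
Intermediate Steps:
F(w) = -12 + w
y = -5/2 (y = -7 + (5 + 4)/2 = -7 + (1/2)*9 = -7 + 9/2 = -5/2 ≈ -2.5000)
f(o) = -43/2 + o (f(o) = -7 + ((-12 + o) - 5/2) = -7 + (-29/2 + o) = -43/2 + o)
-64*f(-4) = -64*(-43/2 - 4) = -64*(-51/2) = 1632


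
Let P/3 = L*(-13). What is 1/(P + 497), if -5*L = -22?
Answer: 5/1627 ≈ 0.0030731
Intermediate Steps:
L = 22/5 (L = -⅕*(-22) = 22/5 ≈ 4.4000)
P = -858/5 (P = 3*((22/5)*(-13)) = 3*(-286/5) = -858/5 ≈ -171.60)
1/(P + 497) = 1/(-858/5 + 497) = 1/(1627/5) = 5/1627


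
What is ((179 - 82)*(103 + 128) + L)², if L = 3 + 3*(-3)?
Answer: 501804801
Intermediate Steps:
L = -6 (L = 3 - 9 = -6)
((179 - 82)*(103 + 128) + L)² = ((179 - 82)*(103 + 128) - 6)² = (97*231 - 6)² = (22407 - 6)² = 22401² = 501804801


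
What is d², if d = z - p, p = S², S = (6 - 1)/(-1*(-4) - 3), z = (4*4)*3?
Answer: 529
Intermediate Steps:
z = 48 (z = 16*3 = 48)
S = 5 (S = 5/(4 - 3) = 5/1 = 5*1 = 5)
p = 25 (p = 5² = 25)
d = 23 (d = 48 - 1*25 = 48 - 25 = 23)
d² = 23² = 529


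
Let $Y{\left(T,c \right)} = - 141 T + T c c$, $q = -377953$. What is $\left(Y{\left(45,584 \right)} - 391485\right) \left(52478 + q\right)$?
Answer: $-4865750352750$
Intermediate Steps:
$Y{\left(T,c \right)} = - 141 T + T c^{2}$
$\left(Y{\left(45,584 \right)} - 391485\right) \left(52478 + q\right) = \left(45 \left(-141 + 584^{2}\right) - 391485\right) \left(52478 - 377953\right) = \left(45 \left(-141 + 341056\right) - 391485\right) \left(-325475\right) = \left(45 \cdot 340915 - 391485\right) \left(-325475\right) = \left(15341175 - 391485\right) \left(-325475\right) = 14949690 \left(-325475\right) = -4865750352750$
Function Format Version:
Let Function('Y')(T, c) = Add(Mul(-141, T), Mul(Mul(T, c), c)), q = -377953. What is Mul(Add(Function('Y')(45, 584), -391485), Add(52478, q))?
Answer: -4865750352750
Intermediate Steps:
Function('Y')(T, c) = Add(Mul(-141, T), Mul(T, Pow(c, 2)))
Mul(Add(Function('Y')(45, 584), -391485), Add(52478, q)) = Mul(Add(Mul(45, Add(-141, Pow(584, 2))), -391485), Add(52478, -377953)) = Mul(Add(Mul(45, Add(-141, 341056)), -391485), -325475) = Mul(Add(Mul(45, 340915), -391485), -325475) = Mul(Add(15341175, -391485), -325475) = Mul(14949690, -325475) = -4865750352750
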